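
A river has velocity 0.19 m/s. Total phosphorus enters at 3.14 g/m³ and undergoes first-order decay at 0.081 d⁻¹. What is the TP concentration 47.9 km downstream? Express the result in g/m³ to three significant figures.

2.48 g/m³

Travel time t = 47.9 km / 0.19 m/s = 4.79e+04/0.19 = 2.521e+05 s = 2.918 d.
First-order decay: C = 3.14·exp(−0.081·2.918) = 3.14·0.7895 = 2.479 g/m³.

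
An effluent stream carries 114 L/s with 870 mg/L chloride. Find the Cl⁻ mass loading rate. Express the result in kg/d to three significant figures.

8570 kg/d

114 L/s = 0.114 m³/s.
Mass flux = Q·C = 0.114 m³/s × 870 g/m³ = 99.18 g/s.
= 99.18 g/s × 86.4 = 8569 kg/d.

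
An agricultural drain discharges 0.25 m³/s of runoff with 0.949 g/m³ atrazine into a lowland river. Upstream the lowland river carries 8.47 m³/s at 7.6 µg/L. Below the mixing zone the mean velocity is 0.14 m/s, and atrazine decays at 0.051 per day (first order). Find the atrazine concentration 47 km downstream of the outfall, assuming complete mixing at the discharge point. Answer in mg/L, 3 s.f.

7.6 µg/L = 0.0076 mg/L.
After complete mixing, C₀ = (0.25·0.949 + 8.47·0.0076) / 8.72 = 0.03459 mg/L.
Travel time t = 4.7e+04 m / 0.14 m/s = 3.357e+05 s = 3.886 d.
C = 0.03459·exp(−0.051·3.886) = 0.03459·0.8202 = 0.02837 mg/L.

0.0284 mg/L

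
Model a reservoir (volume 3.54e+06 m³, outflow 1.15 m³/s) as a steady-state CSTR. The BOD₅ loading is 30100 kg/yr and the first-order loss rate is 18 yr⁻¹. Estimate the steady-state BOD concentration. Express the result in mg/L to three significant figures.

Outflow Q = 1.15 m³/s × 3.156e+07 s/yr = 3.629e+07 m³/yr.
Steady-state CSTR mass balance: W = Q·C + k·V·C, so C = W/(Q + kV).
Q + kV = 3.629e+07 + 18·3.54e+06 = 1e+08 m³/yr.
C = 30100/1e+08 = 0.000301 kg/m³ = 0.301 mg/L.

0.301 mg/L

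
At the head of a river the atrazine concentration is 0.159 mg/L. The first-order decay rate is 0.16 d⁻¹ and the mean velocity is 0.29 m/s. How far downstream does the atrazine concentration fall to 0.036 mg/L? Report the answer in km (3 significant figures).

From C = C₀·e^(−kt), t = ln(C₀/C)/k = ln(0.159/0.036)/0.16 = 1.485/0.16 = 9.284 d.
Distance = v·t = 0.29 m/s × 8.021e+05 s = 2.326e+05 m = 232.6 km.

233 km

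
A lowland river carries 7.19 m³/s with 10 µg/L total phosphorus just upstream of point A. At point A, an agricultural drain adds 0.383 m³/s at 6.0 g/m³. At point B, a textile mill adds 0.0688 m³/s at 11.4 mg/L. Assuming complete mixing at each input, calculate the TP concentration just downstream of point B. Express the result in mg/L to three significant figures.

0.413 mg/L

10 µg/L = 0.01 mg/L.
After input A: C = (7.19·0.01 + 0.383·6) / 7.573 = 0.3129 mg/L.
After input B: C = (7.573·0.3129 + 0.0688·11.4) / 7.642 = 0.4128 mg/L.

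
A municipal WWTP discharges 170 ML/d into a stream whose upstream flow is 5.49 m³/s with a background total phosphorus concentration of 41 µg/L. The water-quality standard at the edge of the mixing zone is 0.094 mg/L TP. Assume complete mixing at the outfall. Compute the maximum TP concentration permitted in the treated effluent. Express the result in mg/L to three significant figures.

170 ML/d = 1.968 m³/s.
41 µg/L = 0.041 mg/L.
Mass balance: 0.094·7.458 = 1.968·Cₑ + 5.49·0.041.
Cₑ = (0.701 − 0.2251) / 1.968 = 0.2419 mg/L.

0.242 mg/L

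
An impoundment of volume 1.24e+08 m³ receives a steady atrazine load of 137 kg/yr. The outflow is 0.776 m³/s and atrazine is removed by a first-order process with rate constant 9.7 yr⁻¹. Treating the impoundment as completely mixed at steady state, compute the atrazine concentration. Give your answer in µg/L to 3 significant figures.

Outflow Q = 0.776 m³/s × 3.156e+07 s/yr = 2.449e+07 m³/yr.
Steady-state CSTR mass balance: W = Q·C + k·V·C, so C = W/(Q + kV).
Q + kV = 2.449e+07 + 9.7·1.24e+08 = 1.227e+09 m³/yr.
C = 137/1.227e+09 = 1.116e-07 kg/m³ = 0.0001116 mg/L = 0.1116 µg/L.

0.112 µg/L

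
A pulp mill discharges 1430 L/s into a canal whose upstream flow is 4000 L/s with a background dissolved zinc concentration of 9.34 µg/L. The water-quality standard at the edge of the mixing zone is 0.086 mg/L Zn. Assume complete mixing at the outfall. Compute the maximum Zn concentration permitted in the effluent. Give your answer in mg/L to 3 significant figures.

0.300 mg/L

1430 L/s = 1.43 m³/s.
4000 L/s = 4 m³/s.
9.34 µg/L = 0.00934 mg/L.
Mass balance: 0.086·5.43 = 1.43·Cₑ + 4·0.00934.
Cₑ = (0.467 − 0.03736) / 1.43 = 0.3004 mg/L.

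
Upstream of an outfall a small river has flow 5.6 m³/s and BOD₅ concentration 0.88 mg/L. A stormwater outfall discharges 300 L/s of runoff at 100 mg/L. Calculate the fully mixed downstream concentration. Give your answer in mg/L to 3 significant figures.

5.92 mg/L

300 L/s = 0.3 m³/s.
Conservation of mass across the mixing zone: C = (0.3·100 + 5.6·0.88) / (0.3 + 5.6) = 34.93/5.9 = 5.92 mg/L.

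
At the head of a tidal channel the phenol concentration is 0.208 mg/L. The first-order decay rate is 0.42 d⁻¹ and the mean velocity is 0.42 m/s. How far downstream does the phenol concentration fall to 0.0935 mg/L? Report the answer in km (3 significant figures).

From C = C₀·e^(−kt), t = ln(C₀/C)/k = ln(0.208/0.0935)/0.42 = 0.7996/0.42 = 1.904 d.
Distance = v·t = 0.42 m/s × 1.645e+05 s = 6.908e+04 m = 69.08 km.

69.1 km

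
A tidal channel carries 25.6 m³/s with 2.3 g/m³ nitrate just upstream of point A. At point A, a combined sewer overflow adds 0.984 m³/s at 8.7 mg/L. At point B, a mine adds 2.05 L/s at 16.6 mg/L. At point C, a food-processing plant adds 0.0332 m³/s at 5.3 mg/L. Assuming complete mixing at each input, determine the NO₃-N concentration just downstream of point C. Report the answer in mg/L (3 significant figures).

2.54 mg/L

After input A: C = (25.6·2.3 + 0.984·8.7) / 26.58 = 2.537 mg/L.
2.05 L/s = 0.00205 m³/s.
After input B: C = (26.58·2.537 + 0.00205·16.6) / 26.59 = 2.538 mg/L.
After input C: C = (26.59·2.538 + 0.0332·5.3) / 26.62 = 2.541 mg/L.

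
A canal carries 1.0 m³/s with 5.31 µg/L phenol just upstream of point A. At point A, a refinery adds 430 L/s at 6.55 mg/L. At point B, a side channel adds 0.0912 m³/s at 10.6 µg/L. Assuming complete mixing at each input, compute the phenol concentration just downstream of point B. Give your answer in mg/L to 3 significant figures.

1.86 mg/L

5.31 µg/L = 0.00531 mg/L.
430 L/s = 0.43 m³/s.
After input A: C = (1·0.00531 + 0.43·6.55) / 1.43 = 1.973 mg/L.
10.6 µg/L = 0.0106 mg/L.
After input B: C = (1.43·1.973 + 0.0912·0.0106) / 1.521 = 1.856 mg/L.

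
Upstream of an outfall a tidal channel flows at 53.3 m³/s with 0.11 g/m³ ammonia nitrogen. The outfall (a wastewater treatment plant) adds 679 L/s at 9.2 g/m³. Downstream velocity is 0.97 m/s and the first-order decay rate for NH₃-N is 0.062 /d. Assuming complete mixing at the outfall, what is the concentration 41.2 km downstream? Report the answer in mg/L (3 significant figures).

0.218 mg/L

679 L/s = 0.679 m³/s.
After complete mixing, C₀ = (0.679·9.2 + 53.3·0.11) / 53.98 = 0.2243 mg/L.
Travel time t = 4.12e+04 m / 0.97 m/s = 4.247e+04 s = 0.4916 d.
C = 0.2243·exp(−0.062·0.4916) = 0.2243·0.97 = 0.2176 mg/L.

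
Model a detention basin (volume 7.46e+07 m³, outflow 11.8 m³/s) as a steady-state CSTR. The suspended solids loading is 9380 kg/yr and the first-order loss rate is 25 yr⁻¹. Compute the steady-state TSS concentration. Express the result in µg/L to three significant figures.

4.19 µg/L

Outflow Q = 11.8 m³/s × 3.156e+07 s/yr = 3.724e+08 m³/yr.
Steady-state CSTR mass balance: W = Q·C + k·V·C, so C = W/(Q + kV).
Q + kV = 3.724e+08 + 25·7.46e+07 = 2.237e+09 m³/yr.
C = 9380/2.237e+09 = 4.192e-06 kg/m³ = 0.004192 mg/L = 4.192 µg/L.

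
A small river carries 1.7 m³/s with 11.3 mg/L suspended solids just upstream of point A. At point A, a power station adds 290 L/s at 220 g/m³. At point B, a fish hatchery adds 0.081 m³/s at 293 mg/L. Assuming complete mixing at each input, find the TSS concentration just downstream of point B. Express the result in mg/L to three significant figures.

290 L/s = 0.29 m³/s.
After input A: C = (1.7·11.3 + 0.29·220) / 1.99 = 41.71 mg/L.
After input B: C = (1.99·41.71 + 0.081·293) / 2.071 = 51.54 mg/L.

51.5 mg/L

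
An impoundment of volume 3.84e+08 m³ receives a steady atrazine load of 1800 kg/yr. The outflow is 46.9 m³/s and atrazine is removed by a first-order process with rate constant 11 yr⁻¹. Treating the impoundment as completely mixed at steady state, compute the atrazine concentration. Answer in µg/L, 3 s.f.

0.316 µg/L

Outflow Q = 46.9 m³/s × 3.156e+07 s/yr = 1.48e+09 m³/yr.
Steady-state CSTR mass balance: W = Q·C + k·V·C, so C = W/(Q + kV).
Q + kV = 1.48e+09 + 11·3.84e+08 = 5.704e+09 m³/yr.
C = 1800/5.704e+09 = 3.156e-07 kg/m³ = 0.0003156 mg/L = 0.3156 µg/L.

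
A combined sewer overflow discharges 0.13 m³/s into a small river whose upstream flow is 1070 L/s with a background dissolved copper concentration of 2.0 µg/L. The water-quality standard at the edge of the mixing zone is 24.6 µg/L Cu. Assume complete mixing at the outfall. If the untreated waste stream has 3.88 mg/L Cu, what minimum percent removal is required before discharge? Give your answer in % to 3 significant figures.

94.6 %

1070 L/s = 1.07 m³/s.
2.0 µg/L = 0.002 mg/L.
24.6 µg/L = 0.0246 mg/L.
Mass balance: 0.0246·1.2 = 0.13·Cₑ + 1.07·0.002.
Cₑ = (0.02952 − 0.00214) / 0.13 = 0.2106 mg/L.
Required removal = 1 − 0.2106/3.88 = 94.57 %.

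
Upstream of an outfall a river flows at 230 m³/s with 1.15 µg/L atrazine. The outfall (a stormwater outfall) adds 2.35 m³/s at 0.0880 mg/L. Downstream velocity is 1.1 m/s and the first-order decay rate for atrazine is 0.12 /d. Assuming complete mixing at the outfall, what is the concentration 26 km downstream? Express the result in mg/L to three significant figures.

1.15 µg/L = 0.00115 mg/L.
After complete mixing, C₀ = (2.35·0.088 + 230·0.00115) / 232.3 = 0.002028 mg/L.
Travel time t = 2.6e+04 m / 1.1 m/s = 2.364e+04 s = 0.2736 d.
C = 0.002028·exp(−0.12·0.2736) = 0.002028·0.9677 = 0.001963 mg/L.

0.00196 mg/L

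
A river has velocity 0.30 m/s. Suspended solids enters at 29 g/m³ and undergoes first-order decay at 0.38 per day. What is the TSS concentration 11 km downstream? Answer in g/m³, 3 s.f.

24.7 g/m³

Travel time t = 11 km / 0.30 m/s = 1.1e+04/0.30 = 3.667e+04 s = 0.4244 d.
First-order decay: C = 29·exp(−0.38·0.4244) = 29·0.8511 = 24.68 g/m³.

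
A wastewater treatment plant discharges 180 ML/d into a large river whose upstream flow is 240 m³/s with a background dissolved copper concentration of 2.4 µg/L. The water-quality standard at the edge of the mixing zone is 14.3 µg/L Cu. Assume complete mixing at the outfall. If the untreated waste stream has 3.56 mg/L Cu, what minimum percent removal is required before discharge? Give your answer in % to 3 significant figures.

61.1 %

180 ML/d = 2.083 m³/s.
2.4 µg/L = 0.0024 mg/L.
14.3 µg/L = 0.0143 mg/L.
Mass balance: 0.0143·242.1 = 2.083·Cₑ + 240·0.0024.
Cₑ = (3.462 − 0.576) / 2.083 = 1.385 mg/L.
Required removal = 1 − 1.385/3.56 = 61.09 %.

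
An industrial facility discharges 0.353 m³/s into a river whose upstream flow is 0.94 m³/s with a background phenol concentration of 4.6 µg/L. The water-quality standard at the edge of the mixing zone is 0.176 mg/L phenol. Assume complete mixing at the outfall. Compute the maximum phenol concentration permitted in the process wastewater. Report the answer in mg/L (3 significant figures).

0.632 mg/L

4.6 µg/L = 0.0046 mg/L.
Mass balance: 0.176·1.293 = 0.353·Cₑ + 0.94·0.0046.
Cₑ = (0.2276 − 0.004324) / 0.353 = 0.6324 mg/L.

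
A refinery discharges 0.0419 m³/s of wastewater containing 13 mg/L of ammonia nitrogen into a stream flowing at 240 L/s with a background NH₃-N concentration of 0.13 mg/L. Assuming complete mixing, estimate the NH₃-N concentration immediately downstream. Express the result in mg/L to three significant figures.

240 L/s = 0.24 m³/s.
By mass balance at complete mixing, C = (0.0419·13 + 0.24·0.13) / (0.0419 + 0.24) = 0.5759/0.2819 = 2.043 mg/L.

2.04 mg/L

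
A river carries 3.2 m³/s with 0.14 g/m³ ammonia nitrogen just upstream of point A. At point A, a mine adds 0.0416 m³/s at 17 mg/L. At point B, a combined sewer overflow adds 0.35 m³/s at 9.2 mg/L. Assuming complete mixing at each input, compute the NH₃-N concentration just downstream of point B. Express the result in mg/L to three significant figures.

After input A: C = (3.2·0.14 + 0.0416·17) / 3.242 = 0.3564 mg/L.
After input B: C = (3.242·0.3564 + 0.35·9.2) / 3.592 = 1.218 mg/L.

1.22 mg/L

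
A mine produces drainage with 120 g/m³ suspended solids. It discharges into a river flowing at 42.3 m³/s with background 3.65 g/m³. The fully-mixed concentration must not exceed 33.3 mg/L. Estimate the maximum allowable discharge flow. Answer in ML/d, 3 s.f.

1250 ML/d

Mass balance at complete mixing: C_std·(Q_w + Q_r) = Q_w·C_e + Q_r·C_b.
Rearranging, Q_w = Q_r·(C_std − C_b)/(C_e − C_std) = 42.3·(33.3 − 3.65) / (120 − 33.3) = 14.47 m³/s.
= 1250 ML/d.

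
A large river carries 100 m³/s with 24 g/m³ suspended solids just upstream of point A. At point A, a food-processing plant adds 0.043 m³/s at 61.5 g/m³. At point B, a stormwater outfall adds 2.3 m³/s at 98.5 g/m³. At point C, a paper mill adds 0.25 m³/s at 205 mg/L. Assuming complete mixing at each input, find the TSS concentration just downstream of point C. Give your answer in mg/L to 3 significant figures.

After input A: C = (100·24 + 0.043·61.5) / 100 = 24.02 mg/L.
After input B: C = (100·24.02 + 2.3·98.5) / 102.3 = 25.69 mg/L.
After input C: C = (102.3·25.69 + 0.25·205) / 102.6 = 26.13 mg/L.

26.1 mg/L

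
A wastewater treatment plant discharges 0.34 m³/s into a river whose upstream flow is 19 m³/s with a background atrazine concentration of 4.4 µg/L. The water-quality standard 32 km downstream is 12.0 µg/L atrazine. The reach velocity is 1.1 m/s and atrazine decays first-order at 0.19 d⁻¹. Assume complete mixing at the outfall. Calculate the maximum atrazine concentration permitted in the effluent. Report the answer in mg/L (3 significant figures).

4.4 µg/L = 0.0044 mg/L.
12.0 µg/L = 0.012 mg/L.
Travel time to the compliance point: t = 3.2e+04/1.1 = 2.909e+04 s = 0.3367 d; decay factor exp(−0.19·0.3367) = 0.938.
So the concentration just after mixing may be at most 0.012/0.938 = 0.01279 mg/L.
Mass balance: 0.01279·19.34 = 0.34·Cₑ + 19·0.0044.
Cₑ = (0.2474 − 0.0836) / 0.34 = 0.4818 mg/L.

0.482 mg/L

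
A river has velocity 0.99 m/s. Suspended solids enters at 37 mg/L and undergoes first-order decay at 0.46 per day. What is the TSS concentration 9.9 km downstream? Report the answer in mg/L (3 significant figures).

Travel time t = 9.9 km / 0.99 m/s = 9900/0.99 = 1e+04 s = 0.1157 d.
First-order decay: C = 37·exp(−0.46·0.1157) = 37·0.9482 = 35.08 mg/L.

35.1 mg/L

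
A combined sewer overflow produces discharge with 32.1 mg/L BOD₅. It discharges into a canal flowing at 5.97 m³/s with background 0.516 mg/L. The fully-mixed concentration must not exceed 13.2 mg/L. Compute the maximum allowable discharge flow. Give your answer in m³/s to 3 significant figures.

Mass balance at complete mixing: C_std·(Q_w + Q_r) = Q_w·C_e + Q_r·C_b.
Rearranging, Q_w = Q_r·(C_std − C_b)/(C_e − C_std) = 5.97·(13.2 − 0.516) / (32.1 − 13.2) = 4.007 m³/s.

4.01 m³/s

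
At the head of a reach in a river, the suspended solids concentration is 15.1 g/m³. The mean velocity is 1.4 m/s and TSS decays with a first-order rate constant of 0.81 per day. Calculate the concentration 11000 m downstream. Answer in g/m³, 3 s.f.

14.0 g/m³

Travel time t = 11000 m / 1.4 m/s = 1.1e+04/1.4 = 7857 s = 0.09094 d.
First-order decay: C = 15.1·exp(−0.81·0.09094) = 15.1·0.929 = 14.03 g/m³.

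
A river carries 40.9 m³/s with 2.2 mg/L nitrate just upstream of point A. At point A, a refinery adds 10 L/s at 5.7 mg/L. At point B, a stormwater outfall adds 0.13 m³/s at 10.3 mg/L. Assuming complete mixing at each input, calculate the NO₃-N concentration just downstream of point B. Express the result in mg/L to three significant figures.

2.23 mg/L

10 L/s = 0.01 m³/s.
After input A: C = (40.9·2.2 + 0.01·5.7) / 40.91 = 2.201 mg/L.
After input B: C = (40.91·2.201 + 0.13·10.3) / 41.04 = 2.227 mg/L.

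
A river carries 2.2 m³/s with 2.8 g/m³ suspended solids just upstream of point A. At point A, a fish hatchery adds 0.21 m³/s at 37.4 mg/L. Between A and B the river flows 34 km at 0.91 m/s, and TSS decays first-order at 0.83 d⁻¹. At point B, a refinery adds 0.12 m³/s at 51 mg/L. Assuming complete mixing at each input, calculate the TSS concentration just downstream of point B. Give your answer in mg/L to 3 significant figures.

After input A: C = (2.2·2.8 + 0.21·37.4) / 2.41 = 5.815 mg/L.
Over the 34 km reach to input B (t = 3.736e+04 s = 0.4324 d), decay gives C = 5.815·exp(−0.83·0.4324) = 4.061 mg/L.
After input B: C = (2.41·4.061 + 0.12·51) / 2.53 = 6.288 mg/L.

6.29 mg/L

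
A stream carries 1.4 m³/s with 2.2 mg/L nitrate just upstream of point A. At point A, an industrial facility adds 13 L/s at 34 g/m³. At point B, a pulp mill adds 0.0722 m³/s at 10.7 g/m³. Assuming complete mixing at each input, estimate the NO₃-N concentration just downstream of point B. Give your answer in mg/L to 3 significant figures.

2.89 mg/L

13 L/s = 0.013 m³/s.
After input A: C = (1.4·2.2 + 0.013·34) / 1.413 = 2.493 mg/L.
After input B: C = (1.413·2.493 + 0.0722·10.7) / 1.485 = 2.892 mg/L.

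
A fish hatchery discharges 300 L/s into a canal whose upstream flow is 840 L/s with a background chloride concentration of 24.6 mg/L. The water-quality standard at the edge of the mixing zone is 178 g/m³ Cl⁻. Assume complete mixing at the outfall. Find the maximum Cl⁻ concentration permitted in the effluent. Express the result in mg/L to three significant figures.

608 mg/L

300 L/s = 0.3 m³/s.
840 L/s = 0.84 m³/s.
Mass balance: 178·1.14 = 0.3·Cₑ + 0.84·24.6.
Cₑ = (202.9 − 20.66) / 0.3 = 607.5 mg/L.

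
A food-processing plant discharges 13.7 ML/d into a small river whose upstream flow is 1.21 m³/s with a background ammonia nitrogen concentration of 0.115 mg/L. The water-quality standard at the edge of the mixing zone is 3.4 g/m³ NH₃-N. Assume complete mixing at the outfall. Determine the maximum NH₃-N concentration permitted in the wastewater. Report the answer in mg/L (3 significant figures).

28.5 mg/L

13.7 ML/d = 0.1586 m³/s.
Mass balance: 3.4·1.369 = 0.1586·Cₑ + 1.21·0.115.
Cₑ = (4.653 − 0.1391) / 0.1586 = 28.47 mg/L.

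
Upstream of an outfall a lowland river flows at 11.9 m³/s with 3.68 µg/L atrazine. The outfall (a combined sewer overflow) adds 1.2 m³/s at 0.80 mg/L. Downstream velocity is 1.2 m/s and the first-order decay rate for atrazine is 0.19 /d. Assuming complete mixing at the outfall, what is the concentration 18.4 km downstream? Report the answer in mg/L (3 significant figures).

0.0741 mg/L

3.68 µg/L = 0.00368 mg/L.
After complete mixing, C₀ = (1.2·0.8 + 11.9·0.00368) / 13.1 = 0.07663 mg/L.
Travel time t = 1.84e+04 m / 1.2 m/s = 1.533e+04 s = 0.1775 d.
C = 0.07663·exp(−0.19·0.1775) = 0.07663·0.9668 = 0.07408 mg/L.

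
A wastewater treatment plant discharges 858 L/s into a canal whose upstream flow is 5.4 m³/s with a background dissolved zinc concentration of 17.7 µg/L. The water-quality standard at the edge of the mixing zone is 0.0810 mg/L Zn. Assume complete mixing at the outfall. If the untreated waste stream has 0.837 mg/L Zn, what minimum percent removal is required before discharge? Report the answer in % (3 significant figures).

858 L/s = 0.858 m³/s.
17.7 µg/L = 0.0177 mg/L.
Mass balance: 0.081·6.258 = 0.858·Cₑ + 5.4·0.0177.
Cₑ = (0.5069 − 0.09558) / 0.858 = 0.4794 mg/L.
Required removal = 1 − 0.4794/0.837 = 42.73 %.

42.7 %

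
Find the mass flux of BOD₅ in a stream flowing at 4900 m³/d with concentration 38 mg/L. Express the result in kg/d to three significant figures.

4900 m³/d = 0.05671 m³/s.
Mass flux = Q·C = 0.05671 m³/s × 38 g/m³ = 2.155 g/s.
= 2.155 g/s × 86.4 = 186.2 kg/d.

186 kg/d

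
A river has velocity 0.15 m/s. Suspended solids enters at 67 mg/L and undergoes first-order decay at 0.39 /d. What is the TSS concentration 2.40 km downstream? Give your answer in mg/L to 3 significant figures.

Travel time t = 2.40 km / 0.15 m/s = 2400/0.15 = 1.6e+04 s = 0.1852 d.
First-order decay: C = 67·exp(−0.39·0.1852) = 67·0.9303 = 62.33 mg/L.

62.3 mg/L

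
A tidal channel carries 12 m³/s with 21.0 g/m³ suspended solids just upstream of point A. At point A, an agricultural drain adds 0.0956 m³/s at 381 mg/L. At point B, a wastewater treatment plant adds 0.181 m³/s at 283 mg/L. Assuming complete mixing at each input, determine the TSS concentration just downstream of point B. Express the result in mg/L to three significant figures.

After input A: C = (12·21 + 0.0956·381) / 12.1 = 23.85 mg/L.
After input B: C = (12.1·23.85 + 0.181·283) / 12.28 = 27.67 mg/L.

27.7 mg/L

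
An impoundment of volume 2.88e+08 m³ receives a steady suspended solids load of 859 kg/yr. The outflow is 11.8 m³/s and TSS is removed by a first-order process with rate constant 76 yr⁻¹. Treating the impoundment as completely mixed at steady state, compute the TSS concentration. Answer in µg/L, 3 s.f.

Outflow Q = 11.8 m³/s × 3.156e+07 s/yr = 3.724e+08 m³/yr.
Steady-state CSTR mass balance: W = Q·C + k·V·C, so C = W/(Q + kV).
Q + kV = 3.724e+08 + 76·2.88e+08 = 2.226e+10 m³/yr.
C = 859/2.226e+10 = 3.859e-08 kg/m³ = 3.859e-05 mg/L = 0.03859 µg/L.

0.0386 µg/L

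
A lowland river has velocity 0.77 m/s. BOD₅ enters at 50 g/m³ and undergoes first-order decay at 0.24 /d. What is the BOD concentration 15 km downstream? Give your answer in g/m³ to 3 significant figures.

47.4 g/m³

Travel time t = 15 km / 0.77 m/s = 1.5e+04/0.77 = 1.948e+04 s = 0.2255 d.
First-order decay: C = 50·exp(−0.24·0.2255) = 50·0.9473 = 47.37 g/m³.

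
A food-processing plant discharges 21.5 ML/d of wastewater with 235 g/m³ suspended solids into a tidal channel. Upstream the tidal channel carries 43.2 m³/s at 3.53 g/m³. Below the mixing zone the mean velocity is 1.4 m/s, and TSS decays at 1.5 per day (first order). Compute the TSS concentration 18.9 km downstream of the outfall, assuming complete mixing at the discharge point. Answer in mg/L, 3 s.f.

21.5 ML/d = 0.2488 m³/s.
After complete mixing, C₀ = (0.2488·235 + 43.2·3.53) / 43.45 = 4.856 mg/L.
Travel time t = 1.89e+04 m / 1.4 m/s = 1.35e+04 s = 0.1562 d.
C = 4.856·exp(−1.5·0.1562) = 4.856·0.7911 = 3.841 mg/L.

3.84 mg/L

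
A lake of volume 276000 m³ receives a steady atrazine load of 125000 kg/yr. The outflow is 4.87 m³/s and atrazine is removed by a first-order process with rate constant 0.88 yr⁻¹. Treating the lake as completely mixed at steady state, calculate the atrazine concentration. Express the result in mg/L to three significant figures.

0.812 mg/L

Outflow Q = 4.87 m³/s × 3.156e+07 s/yr = 1.537e+08 m³/yr.
Steady-state CSTR mass balance: W = Q·C + k·V·C, so C = W/(Q + kV).
Q + kV = 1.537e+08 + 0.88·276000 = 1.539e+08 m³/yr.
C = 125000/1.539e+08 = 0.0008121 kg/m³ = 0.8121 mg/L.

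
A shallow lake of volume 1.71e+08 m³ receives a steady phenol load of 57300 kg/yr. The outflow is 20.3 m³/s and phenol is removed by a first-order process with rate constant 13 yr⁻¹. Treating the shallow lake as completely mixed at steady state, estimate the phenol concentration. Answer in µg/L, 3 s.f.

20.0 µg/L

Outflow Q = 20.3 m³/s × 3.156e+07 s/yr = 6.406e+08 m³/yr.
Steady-state CSTR mass balance: W = Q·C + k·V·C, so C = W/(Q + kV).
Q + kV = 6.406e+08 + 13·1.71e+08 = 2.864e+09 m³/yr.
C = 57300/2.864e+09 = 2.001e-05 kg/m³ = 0.02001 mg/L = 20.01 µg/L.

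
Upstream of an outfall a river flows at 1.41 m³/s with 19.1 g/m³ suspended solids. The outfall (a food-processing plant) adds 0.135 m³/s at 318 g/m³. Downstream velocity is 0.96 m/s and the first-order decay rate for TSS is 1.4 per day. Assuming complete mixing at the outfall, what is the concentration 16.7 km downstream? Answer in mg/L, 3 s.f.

After complete mixing, C₀ = (0.135·318 + 1.41·19.1) / 1.545 = 45.22 mg/L.
Travel time t = 1.67e+04 m / 0.96 m/s = 1.74e+04 s = 0.2013 d.
C = 45.22·exp(−1.4·0.2013) = 45.22·0.7544 = 34.11 mg/L.

34.1 mg/L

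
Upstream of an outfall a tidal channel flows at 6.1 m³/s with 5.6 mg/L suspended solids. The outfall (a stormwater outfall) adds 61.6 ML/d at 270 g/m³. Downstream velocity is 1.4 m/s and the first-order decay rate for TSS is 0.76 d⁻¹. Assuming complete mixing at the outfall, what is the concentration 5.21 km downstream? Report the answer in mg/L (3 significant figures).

32.2 mg/L

61.6 ML/d = 0.713 m³/s.
After complete mixing, C₀ = (0.713·270 + 6.1·5.6) / 6.813 = 33.27 mg/L.
Travel time t = 5210 m / 1.4 m/s = 3721 s = 0.04307 d.
C = 33.27·exp(−0.76·0.04307) = 33.27·0.9678 = 32.2 mg/L.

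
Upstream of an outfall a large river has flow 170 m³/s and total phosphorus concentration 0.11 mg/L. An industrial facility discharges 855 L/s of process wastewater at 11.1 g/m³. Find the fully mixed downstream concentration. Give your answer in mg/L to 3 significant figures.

0.165 mg/L

855 L/s = 0.855 m³/s.
Conservation of mass across the mixing zone: C = (0.855·11.1 + 170·0.11) / (0.855 + 170) = 28.19/170.9 = 0.165 mg/L.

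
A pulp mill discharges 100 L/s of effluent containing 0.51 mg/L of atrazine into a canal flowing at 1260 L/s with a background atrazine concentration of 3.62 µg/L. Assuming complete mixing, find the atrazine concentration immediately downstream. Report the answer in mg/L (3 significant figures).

0.0409 mg/L

100 L/s = 0.1 m³/s.
1260 L/s = 1.26 m³/s.
3.62 µg/L = 0.00362 mg/L.
Flow-weighted mixing gives C = (0.1·0.51 + 1.26·0.00362) / (0.1 + 1.26) = 0.05556/1.36 = 0.04085 mg/L.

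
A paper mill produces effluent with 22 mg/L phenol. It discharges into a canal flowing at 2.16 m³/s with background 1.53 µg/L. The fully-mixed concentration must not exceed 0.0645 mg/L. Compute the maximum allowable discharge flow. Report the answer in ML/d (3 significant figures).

0.536 ML/d

1.53 µg/L = 0.00153 mg/L.
Mass balance at complete mixing: C_std·(Q_w + Q_r) = Q_w·C_e + Q_r·C_b.
Rearranging, Q_w = Q_r·(C_std − C_b)/(C_e − C_std) = 2.16·(0.0645 − 0.00153) / (22 − 0.0645) = 0.006201 m³/s.
= 0.5357 ML/d.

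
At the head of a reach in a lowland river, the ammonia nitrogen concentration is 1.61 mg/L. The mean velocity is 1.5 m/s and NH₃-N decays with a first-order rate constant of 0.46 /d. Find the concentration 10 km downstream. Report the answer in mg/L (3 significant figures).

Travel time t = 10 km / 1.5 m/s = 1e+04/1.5 = 6667 s = 0.07716 d.
First-order decay: C = 1.61·exp(−0.46·0.07716) = 1.61·0.9651 = 1.554 mg/L.

1.55 mg/L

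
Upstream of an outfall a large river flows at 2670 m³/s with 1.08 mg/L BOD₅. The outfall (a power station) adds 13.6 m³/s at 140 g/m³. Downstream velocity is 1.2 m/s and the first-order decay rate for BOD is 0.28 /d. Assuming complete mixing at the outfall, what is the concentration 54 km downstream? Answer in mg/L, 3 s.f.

1.54 mg/L

After complete mixing, C₀ = (13.6·140 + 2670·1.08) / 2684 = 1.784 mg/L.
Travel time t = 5.4e+04 m / 1.2 m/s = 4.5e+04 s = 0.5208 d.
C = 1.784·exp(−0.28·0.5208) = 1.784·0.8643 = 1.542 mg/L.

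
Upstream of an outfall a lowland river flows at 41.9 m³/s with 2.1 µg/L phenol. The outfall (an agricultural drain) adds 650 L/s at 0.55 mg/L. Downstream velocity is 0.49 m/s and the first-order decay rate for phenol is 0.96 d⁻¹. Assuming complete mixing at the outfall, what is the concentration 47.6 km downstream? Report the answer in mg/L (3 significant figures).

0.00356 mg/L

650 L/s = 0.65 m³/s.
2.1 µg/L = 0.0021 mg/L.
After complete mixing, C₀ = (0.65·0.55 + 41.9·0.0021) / 42.55 = 0.01047 mg/L.
Travel time t = 4.76e+04 m / 0.49 m/s = 9.714e+04 s = 1.124 d.
C = 0.01047·exp(−0.96·1.124) = 0.01047·0.3398 = 0.003558 mg/L.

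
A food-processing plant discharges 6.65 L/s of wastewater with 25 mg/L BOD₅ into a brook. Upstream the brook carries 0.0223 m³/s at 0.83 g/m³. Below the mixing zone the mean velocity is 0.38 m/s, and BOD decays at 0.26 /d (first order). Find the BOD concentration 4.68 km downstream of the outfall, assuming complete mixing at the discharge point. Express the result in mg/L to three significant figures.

6.15 mg/L

6.65 L/s = 0.00665 m³/s.
After complete mixing, C₀ = (0.00665·25 + 0.0223·0.83) / 0.02895 = 6.382 mg/L.
Travel time t = 4680 m / 0.38 m/s = 1.232e+04 s = 0.1425 d.
C = 6.382·exp(−0.26·0.1425) = 6.382·0.9636 = 6.15 mg/L.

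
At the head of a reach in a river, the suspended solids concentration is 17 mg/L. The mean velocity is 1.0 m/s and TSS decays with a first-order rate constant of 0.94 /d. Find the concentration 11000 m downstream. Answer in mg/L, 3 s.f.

15.1 mg/L

Travel time t = 11000 m / 1.0 m/s = 1.1e+04/1.0 = 1.1e+04 s = 0.1273 d.
First-order decay: C = 17·exp(−0.94·0.1273) = 17·0.8872 = 15.08 mg/L.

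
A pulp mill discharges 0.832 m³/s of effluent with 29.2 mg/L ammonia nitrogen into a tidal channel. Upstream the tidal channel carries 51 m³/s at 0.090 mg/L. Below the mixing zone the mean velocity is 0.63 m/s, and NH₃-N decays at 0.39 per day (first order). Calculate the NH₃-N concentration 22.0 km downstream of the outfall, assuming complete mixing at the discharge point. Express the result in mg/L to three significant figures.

0.476 mg/L

After complete mixing, C₀ = (0.832·29.2 + 51·0.09) / 51.83 = 0.5573 mg/L.
Travel time t = 2.2e+04 m / 0.63 m/s = 3.492e+04 s = 0.4042 d.
C = 0.5573·exp(−0.39·0.4042) = 0.5573·0.8542 = 0.476 mg/L.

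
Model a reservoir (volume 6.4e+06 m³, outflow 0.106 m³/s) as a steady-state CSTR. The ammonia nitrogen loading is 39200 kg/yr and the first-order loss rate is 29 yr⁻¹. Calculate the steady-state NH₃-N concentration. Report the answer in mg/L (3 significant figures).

0.207 mg/L

Outflow Q = 0.106 m³/s × 3.156e+07 s/yr = 3.345e+06 m³/yr.
Steady-state CSTR mass balance: W = Q·C + k·V·C, so C = W/(Q + kV).
Q + kV = 3.345e+06 + 29·6.4e+06 = 1.889e+08 m³/yr.
C = 39200/1.889e+08 = 0.0002075 kg/m³ = 0.2075 mg/L.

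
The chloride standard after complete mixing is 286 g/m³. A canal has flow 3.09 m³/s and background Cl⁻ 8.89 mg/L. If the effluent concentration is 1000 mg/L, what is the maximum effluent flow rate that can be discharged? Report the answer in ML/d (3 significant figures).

104 ML/d

Mass balance at complete mixing: C_std·(Q_w + Q_r) = Q_w·C_e + Q_r·C_b.
Rearranging, Q_w = Q_r·(C_std − C_b)/(C_e − C_std) = 3.09·(286 − 8.89) / (1000 − 286) = 1.199 m³/s.
= 103.6 ML/d.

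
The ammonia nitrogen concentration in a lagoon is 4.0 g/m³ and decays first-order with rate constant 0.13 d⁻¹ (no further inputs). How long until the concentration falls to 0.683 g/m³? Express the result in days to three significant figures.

13.6 d

t = ln(C₀/C)/k = ln(4.0/0.683)/0.13 = 1.768/0.13 = 13.6 d.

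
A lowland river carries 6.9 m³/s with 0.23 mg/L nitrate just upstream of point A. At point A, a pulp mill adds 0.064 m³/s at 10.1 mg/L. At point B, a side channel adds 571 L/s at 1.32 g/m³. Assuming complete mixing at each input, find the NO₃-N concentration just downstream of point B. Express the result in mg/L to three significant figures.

0.396 mg/L

After input A: C = (6.9·0.23 + 0.064·10.1) / 6.964 = 0.3207 mg/L.
571 L/s = 0.571 m³/s.
After input B: C = (6.964·0.3207 + 0.571·1.32) / 7.535 = 0.3964 mg/L.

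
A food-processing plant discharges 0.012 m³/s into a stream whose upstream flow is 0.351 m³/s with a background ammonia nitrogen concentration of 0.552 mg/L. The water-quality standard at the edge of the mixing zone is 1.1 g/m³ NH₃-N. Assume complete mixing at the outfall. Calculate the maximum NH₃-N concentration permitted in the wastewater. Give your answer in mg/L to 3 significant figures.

17.1 mg/L

Mass balance: 1.1·0.363 = 0.012·Cₑ + 0.351·0.552.
Cₑ = (0.3993 − 0.1938) / 0.012 = 17.13 mg/L.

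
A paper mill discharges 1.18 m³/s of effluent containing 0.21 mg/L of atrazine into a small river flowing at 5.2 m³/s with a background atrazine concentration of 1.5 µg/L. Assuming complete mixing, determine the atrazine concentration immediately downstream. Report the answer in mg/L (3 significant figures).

0.0401 mg/L

1.5 µg/L = 0.0015 mg/L.
Conservation of mass across the mixing zone: C = (1.18·0.21 + 5.2·0.0015) / (1.18 + 5.2) = 0.2556/6.38 = 0.04006 mg/L.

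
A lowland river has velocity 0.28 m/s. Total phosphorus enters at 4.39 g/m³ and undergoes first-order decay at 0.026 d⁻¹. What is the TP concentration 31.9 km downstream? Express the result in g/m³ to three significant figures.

Travel time t = 31.9 km / 0.28 m/s = 3.19e+04/0.28 = 1.139e+05 s = 1.319 d.
First-order decay: C = 4.39·exp(−0.026·1.319) = 4.39·0.9663 = 4.242 g/m³.

4.24 g/m³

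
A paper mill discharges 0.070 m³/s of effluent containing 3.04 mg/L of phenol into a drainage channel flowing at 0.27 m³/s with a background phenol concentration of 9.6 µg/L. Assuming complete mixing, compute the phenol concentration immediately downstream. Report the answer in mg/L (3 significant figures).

9.6 µg/L = 0.0096 mg/L.
By mass balance at complete mixing, C = (0.07·3.04 + 0.27·0.0096) / (0.07 + 0.27) = 0.2154/0.34 = 0.6335 mg/L.

0.634 mg/L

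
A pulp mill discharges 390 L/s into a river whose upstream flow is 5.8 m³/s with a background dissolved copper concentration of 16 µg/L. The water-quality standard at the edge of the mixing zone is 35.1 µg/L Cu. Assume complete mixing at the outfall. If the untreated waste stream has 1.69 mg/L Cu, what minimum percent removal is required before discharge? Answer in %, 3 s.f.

81.1 %

390 L/s = 0.39 m³/s.
16 µg/L = 0.016 mg/L.
35.1 µg/L = 0.0351 mg/L.
Mass balance: 0.0351·6.19 = 0.39·Cₑ + 5.8·0.016.
Cₑ = (0.2173 − 0.0928) / 0.39 = 0.3192 mg/L.
Required removal = 1 − 0.3192/1.69 = 81.12 %.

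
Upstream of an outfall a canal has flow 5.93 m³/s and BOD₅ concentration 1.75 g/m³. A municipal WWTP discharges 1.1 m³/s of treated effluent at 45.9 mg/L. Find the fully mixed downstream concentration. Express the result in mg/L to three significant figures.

8.66 mg/L

By mass balance at complete mixing, C = (1.1·45.9 + 5.93·1.75) / (1.1 + 5.93) = 60.87/7.03 = 8.658 mg/L.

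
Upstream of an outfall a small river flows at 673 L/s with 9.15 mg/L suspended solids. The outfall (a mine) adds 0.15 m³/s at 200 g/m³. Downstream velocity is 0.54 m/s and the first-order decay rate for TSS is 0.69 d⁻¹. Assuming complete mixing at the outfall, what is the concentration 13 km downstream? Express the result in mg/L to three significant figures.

36.2 mg/L

673 L/s = 0.673 m³/s.
After complete mixing, C₀ = (0.15·200 + 0.673·9.15) / 0.823 = 43.93 mg/L.
Travel time t = 1.3e+04 m / 0.54 m/s = 2.407e+04 s = 0.2786 d.
C = 43.93·exp(−0.69·0.2786) = 43.93·0.8251 = 36.25 mg/L.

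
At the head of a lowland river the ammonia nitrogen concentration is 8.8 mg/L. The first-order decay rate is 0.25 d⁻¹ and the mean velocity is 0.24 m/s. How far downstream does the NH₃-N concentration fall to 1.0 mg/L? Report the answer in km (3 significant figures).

From C = C₀·e^(−kt), t = ln(C₀/C)/k = ln(8.8/1.0)/0.25 = 2.175/0.25 = 8.699 d.
Distance = v·t = 0.24 m/s × 7.516e+05 s = 1.804e+05 m = 180.4 km.

180 km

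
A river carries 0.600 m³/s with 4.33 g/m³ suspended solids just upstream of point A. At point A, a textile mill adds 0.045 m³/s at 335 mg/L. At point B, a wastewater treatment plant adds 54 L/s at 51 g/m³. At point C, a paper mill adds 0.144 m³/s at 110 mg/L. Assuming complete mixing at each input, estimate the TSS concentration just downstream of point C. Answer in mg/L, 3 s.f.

After input A: C = (0.6·4.33 + 0.045·335) / 0.645 = 27.4 mg/L.
54 L/s = 0.054 m³/s.
After input B: C = (0.645·27.4 + 0.054·51) / 0.699 = 29.22 mg/L.
After input C: C = (0.699·29.22 + 0.144·110) / 0.843 = 43.02 mg/L.

43.0 mg/L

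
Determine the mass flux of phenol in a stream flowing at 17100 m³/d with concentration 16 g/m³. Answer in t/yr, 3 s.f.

99.9 t/yr

17100 m³/d = 0.1979 m³/s.
Mass flux = Q·C = 0.1979 m³/s × 16 g/m³ = 3.167 g/s.
= 3.167 g/s × 31.56 = 99.93 t/yr.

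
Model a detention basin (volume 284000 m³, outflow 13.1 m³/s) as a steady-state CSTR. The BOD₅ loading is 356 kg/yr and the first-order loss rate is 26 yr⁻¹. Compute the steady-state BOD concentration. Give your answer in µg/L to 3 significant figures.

0.846 µg/L

Outflow Q = 13.1 m³/s × 3.156e+07 s/yr = 4.134e+08 m³/yr.
Steady-state CSTR mass balance: W = Q·C + k·V·C, so C = W/(Q + kV).
Q + kV = 4.134e+08 + 26·284000 = 4.208e+08 m³/yr.
C = 356/4.208e+08 = 8.46e-07 kg/m³ = 0.000846 mg/L = 0.846 µg/L.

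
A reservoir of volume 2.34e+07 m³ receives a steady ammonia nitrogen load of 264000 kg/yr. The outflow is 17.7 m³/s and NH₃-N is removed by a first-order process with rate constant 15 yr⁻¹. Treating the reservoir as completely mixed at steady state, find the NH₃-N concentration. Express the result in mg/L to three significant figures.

Outflow Q = 17.7 m³/s × 3.156e+07 s/yr = 5.586e+08 m³/yr.
Steady-state CSTR mass balance: W = Q·C + k·V·C, so C = W/(Q + kV).
Q + kV = 5.586e+08 + 15·2.34e+07 = 9.096e+08 m³/yr.
C = 264000/9.096e+08 = 0.0002902 kg/m³ = 0.2902 mg/L.

0.290 mg/L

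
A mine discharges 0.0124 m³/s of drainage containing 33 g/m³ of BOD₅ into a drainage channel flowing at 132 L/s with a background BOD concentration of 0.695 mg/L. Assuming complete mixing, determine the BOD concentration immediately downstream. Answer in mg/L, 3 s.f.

132 L/s = 0.132 m³/s.
By mass balance at complete mixing, C = (0.0124·33 + 0.132·0.695) / (0.0124 + 0.132) = 0.5009/0.1444 = 3.469 mg/L.

3.47 mg/L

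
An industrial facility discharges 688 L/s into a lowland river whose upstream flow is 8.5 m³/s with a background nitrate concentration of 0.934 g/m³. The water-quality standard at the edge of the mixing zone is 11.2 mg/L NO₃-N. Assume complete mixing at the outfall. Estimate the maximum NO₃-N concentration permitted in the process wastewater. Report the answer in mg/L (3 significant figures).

688 L/s = 0.688 m³/s.
Mass balance: 11.2·9.188 = 0.688·Cₑ + 8.5·0.934.
Cₑ = (102.9 − 7.939) / 0.688 = 138 mg/L.

138 mg/L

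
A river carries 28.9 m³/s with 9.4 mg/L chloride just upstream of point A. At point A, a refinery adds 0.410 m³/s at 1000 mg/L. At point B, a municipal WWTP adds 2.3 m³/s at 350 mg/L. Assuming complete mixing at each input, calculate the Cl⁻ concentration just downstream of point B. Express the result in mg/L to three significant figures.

After input A: C = (28.9·9.4 + 0.41·1000) / 29.31 = 23.26 mg/L.
After input B: C = (29.31·23.26 + 2.3·350) / 31.61 = 47.03 mg/L.

47.0 mg/L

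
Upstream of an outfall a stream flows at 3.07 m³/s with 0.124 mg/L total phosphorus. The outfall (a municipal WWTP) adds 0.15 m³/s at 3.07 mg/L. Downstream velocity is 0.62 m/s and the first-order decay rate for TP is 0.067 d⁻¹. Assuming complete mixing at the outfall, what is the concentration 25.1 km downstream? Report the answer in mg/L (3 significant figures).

0.253 mg/L

After complete mixing, C₀ = (0.15·3.07 + 3.07·0.124) / 3.22 = 0.2612 mg/L.
Travel time t = 2.51e+04 m / 0.62 m/s = 4.048e+04 s = 0.4686 d.
C = 0.2612·exp(−0.067·0.4686) = 0.2612·0.9691 = 0.2532 mg/L.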